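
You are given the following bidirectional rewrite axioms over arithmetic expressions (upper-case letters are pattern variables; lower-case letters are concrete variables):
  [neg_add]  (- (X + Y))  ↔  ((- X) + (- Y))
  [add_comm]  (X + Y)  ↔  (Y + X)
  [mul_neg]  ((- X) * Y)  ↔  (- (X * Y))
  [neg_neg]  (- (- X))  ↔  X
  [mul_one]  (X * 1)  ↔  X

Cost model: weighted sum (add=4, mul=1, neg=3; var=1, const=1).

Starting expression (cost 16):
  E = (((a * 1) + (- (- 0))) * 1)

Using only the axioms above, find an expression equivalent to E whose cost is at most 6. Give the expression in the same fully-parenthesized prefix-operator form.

(a + 0)   [cost 6]

step 1: neg_neg (→) rewrites (- (- 0)) into 0, now (((a * 1) + 0) * 1)
step 2: mul_one (→) rewrites (a * 1) into a, now ((a + 0) * 1)
step 3: mul_one (→) rewrites ((a + 0) * 1) into (a + 0), reaching cost 6 (bound 6)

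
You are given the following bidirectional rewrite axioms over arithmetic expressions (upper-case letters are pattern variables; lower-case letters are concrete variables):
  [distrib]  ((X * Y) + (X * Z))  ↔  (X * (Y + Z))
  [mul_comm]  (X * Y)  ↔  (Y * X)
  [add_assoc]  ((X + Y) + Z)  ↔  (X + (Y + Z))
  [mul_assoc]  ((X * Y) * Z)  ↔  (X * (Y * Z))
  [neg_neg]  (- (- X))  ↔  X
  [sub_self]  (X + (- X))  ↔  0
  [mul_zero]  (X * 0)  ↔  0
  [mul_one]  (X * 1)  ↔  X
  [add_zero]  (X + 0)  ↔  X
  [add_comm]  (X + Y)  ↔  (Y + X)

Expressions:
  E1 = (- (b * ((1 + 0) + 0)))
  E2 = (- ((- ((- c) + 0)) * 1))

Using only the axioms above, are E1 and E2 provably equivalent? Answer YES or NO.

NO

Every axiom is a valid identity, so a rewrite proof would force E1 and E2 to agree under every assignment.
At b=0, c=1: E1 = 0 but E2 = -1; they differ, so no derivation exists.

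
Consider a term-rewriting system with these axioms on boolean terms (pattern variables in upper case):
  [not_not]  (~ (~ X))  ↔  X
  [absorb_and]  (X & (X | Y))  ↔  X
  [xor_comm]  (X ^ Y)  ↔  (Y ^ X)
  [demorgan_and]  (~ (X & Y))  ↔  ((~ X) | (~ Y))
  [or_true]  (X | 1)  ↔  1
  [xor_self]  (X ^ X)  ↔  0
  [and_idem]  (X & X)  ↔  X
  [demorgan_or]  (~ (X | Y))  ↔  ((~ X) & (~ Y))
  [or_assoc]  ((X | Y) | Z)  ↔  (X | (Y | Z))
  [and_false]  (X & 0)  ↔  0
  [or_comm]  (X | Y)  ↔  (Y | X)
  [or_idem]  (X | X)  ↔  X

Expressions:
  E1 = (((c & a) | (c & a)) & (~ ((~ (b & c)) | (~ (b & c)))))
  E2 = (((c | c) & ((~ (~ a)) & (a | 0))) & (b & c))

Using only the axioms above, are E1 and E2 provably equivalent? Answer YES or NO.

YES

(1) ((c & a) | (c & a))  =[or_idem →]=  (c & a)    ⊢ ((c & a) & (~ ((~ (b & c)) | (~ (b & c)))))
(2) ((~ (b & c)) | (~ (b & c)))  =[or_idem →]=  (~ (b & c))    ⊢ ((c & a) & (~ (~ (b & c))))
(3) (~ (~ (b & c)))  =[not_not →]=  (b & c)    ⊢ ((c & a) & (b & c))
(4) c  =[or_idem ←]=  (c | c)    ⊢ (((c | c) & a) & (b & c))
(5) a  =[absorb_and ←]=  (a & (a | 0))    ⊢ (((c | c) & (a & (a | 0))) & (b & c))
(6) a  =[not_not ←]=  (~ (~ a))    ⊢ E2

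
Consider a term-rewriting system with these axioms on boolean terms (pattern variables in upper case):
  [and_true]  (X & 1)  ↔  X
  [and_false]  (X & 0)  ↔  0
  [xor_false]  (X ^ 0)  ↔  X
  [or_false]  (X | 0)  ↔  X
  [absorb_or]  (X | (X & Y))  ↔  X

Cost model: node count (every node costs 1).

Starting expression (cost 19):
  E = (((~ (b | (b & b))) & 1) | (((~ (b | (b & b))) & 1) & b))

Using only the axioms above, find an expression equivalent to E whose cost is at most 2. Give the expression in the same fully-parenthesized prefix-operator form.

(~ b)   [cost 2]

1. [absorb_or →] (((~ (b | (b & b))) & 1) | (((~ (b | (b & b))) & 1) & b))  →  ((~ (b | (b & b))) & 1)
2. [absorb_or →] (b | (b & b))  →  b;  E = ((~ b) & 1)
3. [and_true →] ((~ b) & 1)  →  (~ b);  cost 2 ≤ 2, done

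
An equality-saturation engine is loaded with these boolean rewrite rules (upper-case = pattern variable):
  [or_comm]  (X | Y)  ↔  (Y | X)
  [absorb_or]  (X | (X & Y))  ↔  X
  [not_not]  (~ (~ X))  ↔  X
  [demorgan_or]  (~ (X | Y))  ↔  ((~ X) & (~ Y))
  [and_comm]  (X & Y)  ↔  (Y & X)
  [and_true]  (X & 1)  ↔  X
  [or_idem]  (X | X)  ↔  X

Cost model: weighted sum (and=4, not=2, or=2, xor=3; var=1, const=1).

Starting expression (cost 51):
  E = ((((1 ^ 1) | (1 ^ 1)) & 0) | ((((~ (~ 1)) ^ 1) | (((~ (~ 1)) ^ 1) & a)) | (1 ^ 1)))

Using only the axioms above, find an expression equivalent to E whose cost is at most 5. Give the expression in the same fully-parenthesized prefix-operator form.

step 1: absorb_or (→) rewrites (((~ (~ 1)) ^ 1) | (((~ (~ 1)) ^ 1) & a)) into ((~ (~ 1)) ^ 1), now ((((1 ^ 1) | (1 ^ 1)) & 0) | (((~ (~ 1)) ^ 1) | (1 ^ 1)))
step 2: not_not (→) rewrites (~ (~ 1)) into 1, now ((((1 ^ 1) | (1 ^ 1)) & 0) | ((1 ^ 1) | (1 ^ 1)))
step 3: or_comm (→) rewrites ((((1 ^ 1) | (1 ^ 1)) & 0) | ((1 ^ 1) | (1 ^ 1))) into (((1 ^ 1) | (1 ^ 1)) | (((1 ^ 1) | (1 ^ 1)) & 0))
step 4: absorb_or (→) rewrites (((1 ^ 1) | (1 ^ 1)) | (((1 ^ 1) | (1 ^ 1)) & 0)) into ((1 ^ 1) | (1 ^ 1))
step 5: or_idem (→) rewrites ((1 ^ 1) | (1 ^ 1)) into (1 ^ 1), reaching cost 5 (bound 5)

(1 ^ 1)   [cost 5]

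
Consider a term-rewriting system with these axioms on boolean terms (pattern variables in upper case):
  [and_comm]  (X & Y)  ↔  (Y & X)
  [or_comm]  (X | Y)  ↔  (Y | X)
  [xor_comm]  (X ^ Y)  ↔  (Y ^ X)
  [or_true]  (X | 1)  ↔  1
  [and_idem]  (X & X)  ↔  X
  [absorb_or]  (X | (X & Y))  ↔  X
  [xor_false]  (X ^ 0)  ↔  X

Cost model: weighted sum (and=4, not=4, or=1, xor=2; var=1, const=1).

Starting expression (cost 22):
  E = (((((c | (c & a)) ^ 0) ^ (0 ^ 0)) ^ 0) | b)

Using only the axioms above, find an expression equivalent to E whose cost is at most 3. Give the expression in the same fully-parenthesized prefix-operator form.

step 1: absorb_or (→) rewrites (c | (c & a)) into c, now ((((c ^ 0) ^ (0 ^ 0)) ^ 0) | b)
step 2: xor_false (→) rewrites (((c ^ 0) ^ (0 ^ 0)) ^ 0) into ((c ^ 0) ^ (0 ^ 0)), now (((c ^ 0) ^ (0 ^ 0)) | b)
step 3: xor_false (→) rewrites (0 ^ 0) into 0, now (((c ^ 0) ^ 0) | b)
step 4: xor_false (→) rewrites ((c ^ 0) ^ 0) into (c ^ 0), now ((c ^ 0) | b)
step 5: xor_false (→) rewrites (c ^ 0) into c, reaching cost 3 (bound 3)

(c | b)   [cost 3]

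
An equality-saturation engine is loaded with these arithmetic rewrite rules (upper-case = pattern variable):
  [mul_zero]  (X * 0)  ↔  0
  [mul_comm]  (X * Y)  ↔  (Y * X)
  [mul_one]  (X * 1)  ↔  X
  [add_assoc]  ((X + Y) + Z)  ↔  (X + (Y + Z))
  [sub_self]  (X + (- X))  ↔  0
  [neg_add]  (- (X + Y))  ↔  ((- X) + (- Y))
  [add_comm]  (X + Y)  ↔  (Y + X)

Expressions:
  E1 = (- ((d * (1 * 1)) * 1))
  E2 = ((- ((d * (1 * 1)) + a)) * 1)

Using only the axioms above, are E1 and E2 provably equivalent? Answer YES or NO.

NO

Every axiom is a valid identity, so a rewrite proof would force E1 and E2 to agree under every assignment.
At a=1, d=0: E1 = 0 but E2 = -1; they differ, so no derivation exists.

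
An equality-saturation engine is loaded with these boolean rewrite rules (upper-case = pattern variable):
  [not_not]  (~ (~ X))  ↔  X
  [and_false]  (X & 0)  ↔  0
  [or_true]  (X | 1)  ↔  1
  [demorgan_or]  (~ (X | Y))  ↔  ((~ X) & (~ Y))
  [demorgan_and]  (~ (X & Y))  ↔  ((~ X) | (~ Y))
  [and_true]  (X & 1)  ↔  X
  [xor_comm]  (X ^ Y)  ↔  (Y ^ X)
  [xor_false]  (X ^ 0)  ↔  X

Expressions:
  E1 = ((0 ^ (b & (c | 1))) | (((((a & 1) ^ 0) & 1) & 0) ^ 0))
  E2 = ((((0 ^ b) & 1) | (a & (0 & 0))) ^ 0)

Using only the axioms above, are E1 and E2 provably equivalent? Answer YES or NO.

YES

1. [xor_false →] ((a & 1) ^ 0)  →  (a & 1);  E1 = ((0 ^ (b & (c | 1))) | ((((a & 1) & 1) & 0) ^ 0))
2. [or_true →] (c | 1)  →  1;  E1 = ((0 ^ (b & 1)) | ((((a & 1) & 1) & 0) ^ 0))
3. [xor_false →] ((((a & 1) & 1) & 0) ^ 0)  →  (((a & 1) & 1) & 0);  E1 = ((0 ^ (b & 1)) | (((a & 1) & 1) & 0))
4. [and_true →] ((a & 1) & 1)  →  (a & 1);  E1 = ((0 ^ (b & 1)) | ((a & 1) & 0))
5. [and_true →] (b & 1)  →  b;  E1 = ((0 ^ b) | ((a & 1) & 0))
6. [and_true →] (a & 1)  →  a;  E1 = ((0 ^ b) | (a & 0))
7. [and_true ←] (0 ^ b)  →  ((0 ^ b) & 1);  E1 = (((0 ^ b) & 1) | (a & 0))
8. [xor_false ←] (((0 ^ b) & 1) | (a & 0))  →  ((((0 ^ b) & 1) | (a & 0)) ^ 0)
9. [and_false ←] 0  →  (0 & 0);  this is E2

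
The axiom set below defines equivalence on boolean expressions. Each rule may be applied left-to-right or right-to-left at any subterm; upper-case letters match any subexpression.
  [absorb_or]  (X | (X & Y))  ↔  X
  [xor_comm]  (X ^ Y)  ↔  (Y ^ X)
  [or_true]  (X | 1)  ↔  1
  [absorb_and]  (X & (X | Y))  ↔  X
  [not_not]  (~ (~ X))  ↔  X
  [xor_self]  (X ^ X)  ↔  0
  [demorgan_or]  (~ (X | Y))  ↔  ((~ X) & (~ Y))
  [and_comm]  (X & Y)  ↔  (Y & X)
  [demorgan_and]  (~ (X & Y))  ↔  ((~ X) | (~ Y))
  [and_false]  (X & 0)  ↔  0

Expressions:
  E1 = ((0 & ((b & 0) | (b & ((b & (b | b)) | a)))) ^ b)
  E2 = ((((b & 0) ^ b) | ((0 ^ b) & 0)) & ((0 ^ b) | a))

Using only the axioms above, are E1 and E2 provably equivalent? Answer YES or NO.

YES

(1) (b & (b | b))  =[absorb_and →]=  b    ⊢ ((0 & ((b & 0) | (b & (b | a)))) ^ b)
(2) (b & 0)  =[and_false →]=  0    ⊢ ((0 & (0 | (b & (b | a)))) ^ b)
(3) (b & (b | a))  =[absorb_and →]=  b    ⊢ ((0 & (0 | b)) ^ b)
(4) (0 & (0 | b))  =[absorb_and →]=  0    ⊢ (0 ^ b)
(5) (0 ^ b)  =[absorb_and ←]=  ((0 ^ b) & ((0 ^ b) | a))
(6) (0 ^ b)  =[absorb_or ←]=  ((0 ^ b) | ((0 ^ b) & 0))    ⊢ (((0 ^ b) | ((0 ^ b) & 0)) & ((0 ^ b) | a))
(7) 0  =[and_false ←]=  (b & 0)    ⊢ E2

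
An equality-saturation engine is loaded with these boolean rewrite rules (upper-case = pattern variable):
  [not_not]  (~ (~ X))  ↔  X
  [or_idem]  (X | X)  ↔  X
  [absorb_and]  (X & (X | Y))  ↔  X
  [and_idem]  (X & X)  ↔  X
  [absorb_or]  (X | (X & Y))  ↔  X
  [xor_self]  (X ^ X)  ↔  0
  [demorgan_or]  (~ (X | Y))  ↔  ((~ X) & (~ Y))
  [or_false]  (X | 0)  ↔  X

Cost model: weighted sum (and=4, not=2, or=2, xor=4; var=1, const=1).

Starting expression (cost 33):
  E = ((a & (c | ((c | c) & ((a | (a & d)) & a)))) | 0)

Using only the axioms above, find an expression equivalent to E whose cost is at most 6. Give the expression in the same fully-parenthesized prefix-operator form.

(a & c)   [cost 6]

step 1: absorb_or (→) rewrites (a | (a & d)) into a, now ((a & (c | ((c | c) & (a & a)))) | 0)
step 2: or_false (→) rewrites ((a & (c | ((c | c) & (a & a)))) | 0) into (a & (c | ((c | c) & (a & a))))
step 3: or_idem (→) rewrites (c | c) into c, now (a & (c | (c & (a & a))))
step 4: and_idem (→) rewrites (a & a) into a, now (a & (c | (c & a)))
step 5: absorb_or (→) rewrites (c | (c & a)) into c, reaching cost 6 (bound 6)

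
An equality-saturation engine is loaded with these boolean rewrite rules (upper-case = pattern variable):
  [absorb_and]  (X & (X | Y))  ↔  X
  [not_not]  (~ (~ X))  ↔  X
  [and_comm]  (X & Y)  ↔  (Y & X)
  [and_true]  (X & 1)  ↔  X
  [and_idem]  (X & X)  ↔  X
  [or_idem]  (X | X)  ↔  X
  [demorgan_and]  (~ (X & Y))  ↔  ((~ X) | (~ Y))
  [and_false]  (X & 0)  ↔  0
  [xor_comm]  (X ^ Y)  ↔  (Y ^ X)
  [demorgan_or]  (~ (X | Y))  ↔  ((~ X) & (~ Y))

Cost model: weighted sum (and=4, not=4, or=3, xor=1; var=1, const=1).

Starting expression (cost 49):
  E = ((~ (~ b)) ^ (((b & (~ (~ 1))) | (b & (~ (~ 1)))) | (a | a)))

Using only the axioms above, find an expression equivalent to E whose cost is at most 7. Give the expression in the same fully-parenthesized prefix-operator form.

(b ^ (b | a))   [cost 7]

1. [or_idem →] ((b & (~ (~ 1))) | (b & (~ (~ 1))))  →  (b & (~ (~ 1)));  E = ((~ (~ b)) ^ ((b & (~ (~ 1))) | (a | a)))
2. [not_not →] (~ (~ 1))  →  1;  E = ((~ (~ b)) ^ ((b & 1) | (a | a)))
3. [or_idem →] (a | a)  →  a;  E = ((~ (~ b)) ^ ((b & 1) | a))
4. [not_not →] (~ (~ b))  →  b;  E = (b ^ ((b & 1) | a))
5. [and_true →] (b & 1)  →  b;  cost 7 ≤ 7, done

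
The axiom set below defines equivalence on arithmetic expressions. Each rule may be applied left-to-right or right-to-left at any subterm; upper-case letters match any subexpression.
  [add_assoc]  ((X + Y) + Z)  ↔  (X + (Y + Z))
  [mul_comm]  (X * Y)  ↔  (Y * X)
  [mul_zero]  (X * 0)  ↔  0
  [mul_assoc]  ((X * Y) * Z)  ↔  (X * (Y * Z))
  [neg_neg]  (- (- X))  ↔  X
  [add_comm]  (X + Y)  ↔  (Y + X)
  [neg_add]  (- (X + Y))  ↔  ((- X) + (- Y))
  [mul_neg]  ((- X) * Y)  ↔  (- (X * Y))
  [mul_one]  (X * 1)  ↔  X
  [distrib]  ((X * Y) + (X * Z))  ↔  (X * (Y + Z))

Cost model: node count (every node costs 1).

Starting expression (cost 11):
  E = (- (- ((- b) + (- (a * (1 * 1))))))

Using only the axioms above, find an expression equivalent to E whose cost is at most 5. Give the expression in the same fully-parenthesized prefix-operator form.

((- a) + (- b))   [cost 5]

step 1: mul_one (→) rewrites (1 * 1) into 1, now (- (- ((- b) + (- (a * 1)))))
step 2: mul_one (→) rewrites (a * 1) into a, now (- (- ((- b) + (- a))))
step 3: add_comm (→) rewrites ((- b) + (- a)) into ((- a) + (- b)), now (- (- ((- a) + (- b))))
step 4: neg_neg (→) rewrites (- (- ((- a) + (- b)))) into ((- a) + (- b)), reaching cost 5 (bound 5)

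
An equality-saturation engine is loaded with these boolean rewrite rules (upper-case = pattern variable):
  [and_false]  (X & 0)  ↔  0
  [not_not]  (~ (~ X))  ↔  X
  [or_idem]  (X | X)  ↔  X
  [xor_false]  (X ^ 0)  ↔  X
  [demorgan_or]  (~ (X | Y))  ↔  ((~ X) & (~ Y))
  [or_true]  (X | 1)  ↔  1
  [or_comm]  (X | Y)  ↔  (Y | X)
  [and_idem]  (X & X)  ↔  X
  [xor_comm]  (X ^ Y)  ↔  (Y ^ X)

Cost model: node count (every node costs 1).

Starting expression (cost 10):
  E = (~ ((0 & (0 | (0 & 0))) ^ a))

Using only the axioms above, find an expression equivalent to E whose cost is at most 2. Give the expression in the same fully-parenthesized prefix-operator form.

(~ a)   [cost 2]

1. [and_idem →] (0 & 0)  →  0;  E = (~ ((0 & (0 | 0)) ^ a))
2. [or_idem →] (0 | 0)  →  0;  E = (~ ((0 & 0) ^ a))
3. [xor_comm →] ((0 & 0) ^ a)  →  (a ^ (0 & 0));  E = (~ (a ^ (0 & 0)))
4. [and_false →] (0 & 0)  →  0;  E = (~ (a ^ 0))
5. [xor_false →] (a ^ 0)  →  a;  cost 2 ≤ 2, done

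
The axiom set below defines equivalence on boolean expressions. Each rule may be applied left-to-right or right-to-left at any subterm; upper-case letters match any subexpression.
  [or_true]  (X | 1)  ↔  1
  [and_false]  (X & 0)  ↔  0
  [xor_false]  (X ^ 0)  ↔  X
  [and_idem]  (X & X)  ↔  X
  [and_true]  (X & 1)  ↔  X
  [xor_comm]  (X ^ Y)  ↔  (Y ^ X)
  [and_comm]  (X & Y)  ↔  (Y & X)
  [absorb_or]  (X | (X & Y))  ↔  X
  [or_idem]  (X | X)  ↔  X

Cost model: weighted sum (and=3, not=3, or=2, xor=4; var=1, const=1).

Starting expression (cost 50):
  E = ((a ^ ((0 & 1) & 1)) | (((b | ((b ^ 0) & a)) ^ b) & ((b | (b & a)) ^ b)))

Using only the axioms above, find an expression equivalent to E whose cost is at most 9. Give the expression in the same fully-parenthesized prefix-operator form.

(a | (b ^ b))   [cost 9]

step 1: xor_false (→) rewrites (b ^ 0) into b, now ((a ^ ((0 & 1) & 1)) | (((b | (b & a)) ^ b) & ((b | (b & a)) ^ b)))
step 2: and_idem (→) rewrites (((b | (b & a)) ^ b) & ((b | (b & a)) ^ b)) into ((b | (b & a)) ^ b), now ((a ^ ((0 & 1) & 1)) | ((b | (b & a)) ^ b))
step 3: and_true (→) rewrites ((0 & 1) & 1) into (0 & 1), now ((a ^ (0 & 1)) | ((b | (b & a)) ^ b))
step 4: xor_comm (→) rewrites ((b | (b & a)) ^ b) into (b ^ (b | (b & a))), now ((a ^ (0 & 1)) | (b ^ (b | (b & a))))
step 5: absorb_or (→) rewrites (b | (b & a)) into b, now ((a ^ (0 & 1)) | (b ^ b))
step 6: and_true (→) rewrites (0 & 1) into 0, now ((a ^ 0) | (b ^ b))
step 7: xor_false (→) rewrites (a ^ 0) into a, reaching cost 9 (bound 9)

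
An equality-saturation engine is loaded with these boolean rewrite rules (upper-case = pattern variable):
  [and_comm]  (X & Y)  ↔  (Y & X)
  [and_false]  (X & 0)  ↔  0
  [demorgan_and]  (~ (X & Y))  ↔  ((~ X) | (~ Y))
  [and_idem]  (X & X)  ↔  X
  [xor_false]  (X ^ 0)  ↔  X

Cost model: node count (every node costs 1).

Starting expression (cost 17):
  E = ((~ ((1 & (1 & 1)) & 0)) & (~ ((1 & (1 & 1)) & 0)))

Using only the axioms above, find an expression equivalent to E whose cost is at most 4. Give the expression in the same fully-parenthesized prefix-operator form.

1. [and_idem →] ((~ ((1 & (1 & 1)) & 0)) & (~ ((1 & (1 & 1)) & 0)))  →  (~ ((1 & (1 & 1)) & 0))
2. [and_idem →] (1 & 1)  →  1;  E = (~ ((1 & 1) & 0))
3. [and_idem →] (1 & 1)  →  1;  cost 4 ≤ 4, done

(~ (1 & 0))   [cost 4]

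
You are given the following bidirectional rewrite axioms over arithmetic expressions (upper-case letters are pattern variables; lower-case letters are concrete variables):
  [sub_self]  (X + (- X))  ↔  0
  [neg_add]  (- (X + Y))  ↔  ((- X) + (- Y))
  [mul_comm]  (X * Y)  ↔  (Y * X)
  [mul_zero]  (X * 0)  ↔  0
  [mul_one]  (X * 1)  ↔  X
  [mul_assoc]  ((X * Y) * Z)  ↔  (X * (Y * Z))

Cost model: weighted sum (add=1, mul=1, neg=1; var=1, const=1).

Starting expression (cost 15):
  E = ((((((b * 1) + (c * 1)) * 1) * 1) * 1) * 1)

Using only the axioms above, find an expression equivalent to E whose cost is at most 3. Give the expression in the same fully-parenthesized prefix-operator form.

(b + c)   [cost 3]

(1) (((b * 1) + (c * 1)) * 1)  =[mul_one →]=  ((b * 1) + (c * 1))    ⊢ (((((b * 1) + (c * 1)) * 1) * 1) * 1)
(2) ((((b * 1) + (c * 1)) * 1) * 1)  =[mul_one →]=  (((b * 1) + (c * 1)) * 1)    ⊢ ((((b * 1) + (c * 1)) * 1) * 1)
(3) ((((b * 1) + (c * 1)) * 1) * 1)  =[mul_one →]=  (((b * 1) + (c * 1)) * 1)
(4) (b * 1)  =[mul_one →]=  b    ⊢ ((b + (c * 1)) * 1)
(5) (c * 1)  =[mul_one →]=  c    ⊢ ((b + c) * 1)
(6) ((b + c) * 1)  =[mul_one →]=  (b + c)    ⊢ cost 3, within 3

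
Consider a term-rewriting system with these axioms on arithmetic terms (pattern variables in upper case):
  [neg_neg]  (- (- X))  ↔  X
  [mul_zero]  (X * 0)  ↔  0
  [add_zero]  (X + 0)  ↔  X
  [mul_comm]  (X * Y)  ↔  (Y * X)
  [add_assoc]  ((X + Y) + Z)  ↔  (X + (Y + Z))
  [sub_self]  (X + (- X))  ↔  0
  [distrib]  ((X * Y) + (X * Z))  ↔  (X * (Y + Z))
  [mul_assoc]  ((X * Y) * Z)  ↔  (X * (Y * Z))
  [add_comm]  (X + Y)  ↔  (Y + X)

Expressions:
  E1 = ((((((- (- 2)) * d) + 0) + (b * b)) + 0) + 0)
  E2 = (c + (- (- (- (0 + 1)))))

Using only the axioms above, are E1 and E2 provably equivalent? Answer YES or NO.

NO

The axioms are sound identities: if E1 ↔* E2 then E1 and E2 evaluate identically under any assignment.
Under b=0, c=0, d=0: E1 evaluates to 0, E2 to -1. Distinct ⇒ no rewrite sequence connects them.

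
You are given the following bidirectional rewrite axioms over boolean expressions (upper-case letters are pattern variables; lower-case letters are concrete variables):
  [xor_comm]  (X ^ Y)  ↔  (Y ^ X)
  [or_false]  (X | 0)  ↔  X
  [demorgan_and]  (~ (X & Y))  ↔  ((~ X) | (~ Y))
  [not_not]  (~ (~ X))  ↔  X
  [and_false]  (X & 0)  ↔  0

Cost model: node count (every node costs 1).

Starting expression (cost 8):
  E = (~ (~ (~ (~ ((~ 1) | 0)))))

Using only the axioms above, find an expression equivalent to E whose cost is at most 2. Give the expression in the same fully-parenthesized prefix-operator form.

(~ 1)   [cost 2]

(1) ((~ 1) | 0)  =[or_false →]=  (~ 1)    ⊢ (~ (~ (~ (~ (~ 1)))))
(2) (~ (~ 1))  =[not_not →]=  1    ⊢ (~ (~ (~ 1)))
(3) (~ (~ 1))  =[not_not →]=  1    ⊢ cost 2, within 2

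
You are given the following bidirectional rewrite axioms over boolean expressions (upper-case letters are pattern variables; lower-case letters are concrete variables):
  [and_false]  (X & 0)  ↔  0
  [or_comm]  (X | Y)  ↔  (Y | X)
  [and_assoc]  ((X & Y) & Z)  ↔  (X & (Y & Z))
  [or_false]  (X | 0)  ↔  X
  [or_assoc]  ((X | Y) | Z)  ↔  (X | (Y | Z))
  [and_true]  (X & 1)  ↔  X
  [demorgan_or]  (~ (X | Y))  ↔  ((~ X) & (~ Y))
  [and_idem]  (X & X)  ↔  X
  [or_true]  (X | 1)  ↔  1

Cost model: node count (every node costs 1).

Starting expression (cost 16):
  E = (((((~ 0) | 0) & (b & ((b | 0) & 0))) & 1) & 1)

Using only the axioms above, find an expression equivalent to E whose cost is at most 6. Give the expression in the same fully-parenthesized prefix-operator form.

1. [or_false →] (b | 0)  →  b;  E = (((((~ 0) | 0) & (b & (b & 0))) & 1) & 1)
2. [and_false →] (b & 0)  →  0;  E = (((((~ 0) | 0) & (b & 0)) & 1) & 1)
3. [and_true →] (((((~ 0) | 0) & (b & 0)) & 1) & 1)  →  ((((~ 0) | 0) & (b & 0)) & 1)
4. [and_assoc →] ((((~ 0) | 0) & (b & 0)) & 1)  →  (((~ 0) | 0) & ((b & 0) & 1))
5. [and_true →] ((b & 0) & 1)  →  (b & 0);  E = (((~ 0) | 0) & (b & 0))
6. [or_false →] ((~ 0) | 0)  →  (~ 0);  cost 6 ≤ 6, done

((~ 0) & (b & 0))   [cost 6]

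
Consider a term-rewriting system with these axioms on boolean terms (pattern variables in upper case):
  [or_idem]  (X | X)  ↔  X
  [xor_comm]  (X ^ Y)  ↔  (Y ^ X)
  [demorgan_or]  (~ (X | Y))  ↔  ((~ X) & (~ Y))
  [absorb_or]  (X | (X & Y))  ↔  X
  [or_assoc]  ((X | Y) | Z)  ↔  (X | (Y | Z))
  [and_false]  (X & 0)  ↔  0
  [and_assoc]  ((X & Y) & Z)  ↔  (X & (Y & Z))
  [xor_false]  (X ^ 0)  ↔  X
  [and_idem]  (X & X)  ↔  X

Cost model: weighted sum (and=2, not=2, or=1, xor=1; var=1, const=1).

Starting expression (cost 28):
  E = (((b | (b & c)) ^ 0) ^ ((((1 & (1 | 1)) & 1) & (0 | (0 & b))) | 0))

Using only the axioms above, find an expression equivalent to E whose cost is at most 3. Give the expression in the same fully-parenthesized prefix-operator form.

(1) (1 | 1)  =[or_idem →]=  1    ⊢ (((b | (b & c)) ^ 0) ^ ((((1 & 1) & 1) & (0 | (0 & b))) | 0))
(2) (1 & 1)  =[and_idem →]=  1    ⊢ (((b | (b & c)) ^ 0) ^ (((1 & 1) & (0 | (0 & b))) | 0))
(3) (0 | (0 & b))  =[absorb_or →]=  0    ⊢ (((b | (b & c)) ^ 0) ^ (((1 & 1) & 0) | 0))
(4) (1 & 1)  =[and_idem →]=  1    ⊢ (((b | (b & c)) ^ 0) ^ ((1 & 0) | 0))
(5) (b | (b & c))  =[absorb_or →]=  b    ⊢ ((b ^ 0) ^ ((1 & 0) | 0))
(6) (1 & 0)  =[and_false →]=  0    ⊢ ((b ^ 0) ^ (0 | 0))
(7) (b ^ 0)  =[xor_false →]=  b    ⊢ (b ^ (0 | 0))
(8) (0 | 0)  =[or_idem →]=  0    ⊢ cost 3, within 3

(b ^ 0)   [cost 3]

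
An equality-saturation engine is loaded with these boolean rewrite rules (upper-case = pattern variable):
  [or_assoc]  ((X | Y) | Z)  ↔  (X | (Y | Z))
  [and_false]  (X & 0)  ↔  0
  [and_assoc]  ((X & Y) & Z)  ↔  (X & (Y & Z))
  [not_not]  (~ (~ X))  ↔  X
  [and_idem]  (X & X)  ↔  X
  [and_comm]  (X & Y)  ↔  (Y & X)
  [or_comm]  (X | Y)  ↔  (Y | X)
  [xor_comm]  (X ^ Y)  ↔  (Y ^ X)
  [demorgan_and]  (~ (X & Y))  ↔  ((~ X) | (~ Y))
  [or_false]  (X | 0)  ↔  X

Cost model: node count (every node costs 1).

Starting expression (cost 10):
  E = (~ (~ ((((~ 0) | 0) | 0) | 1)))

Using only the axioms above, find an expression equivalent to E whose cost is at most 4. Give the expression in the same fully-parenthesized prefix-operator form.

(1) (((~ 0) | 0) | 0)  =[or_false →]=  ((~ 0) | 0)    ⊢ (~ (~ (((~ 0) | 0) | 1)))
(2) ((~ 0) | 0)  =[or_false →]=  (~ 0)    ⊢ (~ (~ ((~ 0) | 1)))
(3) (~ (~ ((~ 0) | 1)))  =[not_not →]=  ((~ 0) | 1)    ⊢ cost 4, within 4

((~ 0) | 1)   [cost 4]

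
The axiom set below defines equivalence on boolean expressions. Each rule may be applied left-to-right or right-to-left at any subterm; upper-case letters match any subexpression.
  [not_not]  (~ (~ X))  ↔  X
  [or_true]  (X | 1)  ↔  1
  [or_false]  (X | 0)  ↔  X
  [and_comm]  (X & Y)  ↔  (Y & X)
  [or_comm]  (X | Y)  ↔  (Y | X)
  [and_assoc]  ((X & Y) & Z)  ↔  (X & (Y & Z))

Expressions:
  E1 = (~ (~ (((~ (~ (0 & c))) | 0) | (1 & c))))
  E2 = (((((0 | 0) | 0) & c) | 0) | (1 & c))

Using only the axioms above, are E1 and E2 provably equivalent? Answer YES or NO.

1. [not_not →] (~ (~ (0 & c)))  →  (0 & c);  E1 = (~ (~ (((0 & c) | 0) | (1 & c))))
2. [not_not →] (~ (~ (((0 & c) | 0) | (1 & c))))  →  (((0 & c) | 0) | (1 & c))
3. [or_false →] ((0 & c) | 0)  →  (0 & c);  E1 = ((0 & c) | (1 & c))
4. [or_false ←] 0  →  (0 | 0);  E1 = (((0 | 0) & c) | (1 & c))
5. [or_false ←] ((0 | 0) & c)  →  (((0 | 0) & c) | 0);  E1 = ((((0 | 0) & c) | 0) | (1 & c))
6. [or_false ←] (0 | 0)  →  ((0 | 0) | 0);  this is E2

YES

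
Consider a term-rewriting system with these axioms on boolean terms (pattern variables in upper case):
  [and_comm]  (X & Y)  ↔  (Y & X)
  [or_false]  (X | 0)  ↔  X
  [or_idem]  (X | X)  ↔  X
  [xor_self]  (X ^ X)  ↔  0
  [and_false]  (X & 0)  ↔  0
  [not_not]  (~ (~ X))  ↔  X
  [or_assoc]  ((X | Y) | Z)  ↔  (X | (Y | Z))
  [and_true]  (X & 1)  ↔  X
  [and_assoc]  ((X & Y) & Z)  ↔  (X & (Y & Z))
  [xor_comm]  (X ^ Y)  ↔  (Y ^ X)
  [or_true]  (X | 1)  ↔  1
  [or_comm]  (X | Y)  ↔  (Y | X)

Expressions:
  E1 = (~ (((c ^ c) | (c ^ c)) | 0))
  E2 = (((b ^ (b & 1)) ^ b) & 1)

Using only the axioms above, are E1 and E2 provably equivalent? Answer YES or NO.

NO

Every axiom is a valid identity, so a rewrite proof would force E1 and E2 to agree under every assignment.
At b=0, c=0: E1 = 1 but E2 = 0; they differ, so no derivation exists.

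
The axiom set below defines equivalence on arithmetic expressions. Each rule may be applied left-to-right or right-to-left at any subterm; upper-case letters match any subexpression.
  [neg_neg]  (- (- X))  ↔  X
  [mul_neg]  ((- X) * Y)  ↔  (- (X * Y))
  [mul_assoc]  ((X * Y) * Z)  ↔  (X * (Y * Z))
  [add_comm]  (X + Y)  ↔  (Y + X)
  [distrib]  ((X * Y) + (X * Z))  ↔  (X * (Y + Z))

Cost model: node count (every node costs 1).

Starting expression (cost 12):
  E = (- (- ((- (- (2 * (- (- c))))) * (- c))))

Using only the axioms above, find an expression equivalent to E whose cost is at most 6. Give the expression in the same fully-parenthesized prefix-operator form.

((2 * c) * (- c))   [cost 6]

1. [neg_neg →] (- (- ((- (- (2 * (- (- c))))) * (- c))))  →  ((- (- (2 * (- (- c))))) * (- c))
2. [neg_neg →] (- (- c))  →  c;  E = ((- (- (2 * c))) * (- c))
3. [neg_neg →] (- (- (2 * c)))  →  (2 * c);  cost 6 ≤ 6, done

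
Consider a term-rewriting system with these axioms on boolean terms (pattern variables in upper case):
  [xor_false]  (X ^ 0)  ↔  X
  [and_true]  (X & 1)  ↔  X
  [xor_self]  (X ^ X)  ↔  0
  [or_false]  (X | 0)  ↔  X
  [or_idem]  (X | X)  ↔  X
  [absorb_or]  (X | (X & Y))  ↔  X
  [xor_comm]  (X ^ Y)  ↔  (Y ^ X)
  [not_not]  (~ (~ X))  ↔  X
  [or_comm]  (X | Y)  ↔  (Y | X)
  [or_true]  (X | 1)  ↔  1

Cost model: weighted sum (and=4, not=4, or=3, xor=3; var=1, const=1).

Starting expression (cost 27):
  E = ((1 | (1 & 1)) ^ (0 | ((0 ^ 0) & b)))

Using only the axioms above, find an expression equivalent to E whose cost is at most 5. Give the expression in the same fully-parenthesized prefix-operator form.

(1 ^ 0)   [cost 5]

step 1: absorb_or (→) rewrites (1 | (1 & 1)) into 1, now (1 ^ (0 | ((0 ^ 0) & b)))
step 2: xor_false (→) rewrites (0 ^ 0) into 0, now (1 ^ (0 | (0 & b)))
step 3: absorb_or (→) rewrites (0 | (0 & b)) into 0, reaching cost 5 (bound 5)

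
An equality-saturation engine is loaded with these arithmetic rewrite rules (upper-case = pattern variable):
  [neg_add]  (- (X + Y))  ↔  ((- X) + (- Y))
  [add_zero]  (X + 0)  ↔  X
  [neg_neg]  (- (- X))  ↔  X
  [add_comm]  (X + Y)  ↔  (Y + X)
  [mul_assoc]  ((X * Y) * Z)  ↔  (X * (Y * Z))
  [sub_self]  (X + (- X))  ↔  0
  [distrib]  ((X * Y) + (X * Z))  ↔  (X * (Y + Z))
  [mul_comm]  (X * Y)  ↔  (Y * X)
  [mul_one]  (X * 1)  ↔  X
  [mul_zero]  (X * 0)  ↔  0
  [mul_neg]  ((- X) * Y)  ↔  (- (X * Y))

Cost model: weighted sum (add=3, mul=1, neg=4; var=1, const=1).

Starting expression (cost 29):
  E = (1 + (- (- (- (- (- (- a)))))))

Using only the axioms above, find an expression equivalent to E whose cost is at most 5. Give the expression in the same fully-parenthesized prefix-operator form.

1. [neg_neg →] (- (- (- (- (- (- a))))))  →  (- (- (- (- a))));  E = (1 + (- (- (- (- a)))))
2. [neg_neg →] (- (- a))  →  a;  E = (1 + (- (- a)))
3. [neg_neg →] (- (- a))  →  a;  cost 5 ≤ 5, done

(1 + a)   [cost 5]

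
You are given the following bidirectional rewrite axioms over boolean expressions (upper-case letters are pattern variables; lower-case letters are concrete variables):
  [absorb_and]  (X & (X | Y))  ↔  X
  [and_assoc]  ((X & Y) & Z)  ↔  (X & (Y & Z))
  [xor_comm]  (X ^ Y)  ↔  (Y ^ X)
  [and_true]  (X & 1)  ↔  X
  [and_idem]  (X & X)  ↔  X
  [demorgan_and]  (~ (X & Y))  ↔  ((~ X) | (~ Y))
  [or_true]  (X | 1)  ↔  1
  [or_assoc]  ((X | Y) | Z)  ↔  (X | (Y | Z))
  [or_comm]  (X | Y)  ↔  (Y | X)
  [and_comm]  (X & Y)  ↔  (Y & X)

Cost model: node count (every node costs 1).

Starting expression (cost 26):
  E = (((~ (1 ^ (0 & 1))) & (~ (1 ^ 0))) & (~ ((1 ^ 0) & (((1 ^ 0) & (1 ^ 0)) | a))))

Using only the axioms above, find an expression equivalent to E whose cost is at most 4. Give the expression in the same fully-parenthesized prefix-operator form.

1. [and_idem →] ((1 ^ 0) & (1 ^ 0))  →  (1 ^ 0);  E = (((~ (1 ^ (0 & 1))) & (~ (1 ^ 0))) & (~ ((1 ^ 0) & ((1 ^ 0) | a))))
2. [and_true →] (0 & 1)  →  0;  E = (((~ (1 ^ 0)) & (~ (1 ^ 0))) & (~ ((1 ^ 0) & ((1 ^ 0) | a))))
3. [and_idem →] ((~ (1 ^ 0)) & (~ (1 ^ 0)))  →  (~ (1 ^ 0));  E = ((~ (1 ^ 0)) & (~ ((1 ^ 0) & ((1 ^ 0) | a))))
4. [absorb_and →] ((1 ^ 0) & ((1 ^ 0) | a))  →  (1 ^ 0);  E = ((~ (1 ^ 0)) & (~ (1 ^ 0)))
5. [and_idem →] ((~ (1 ^ 0)) & (~ (1 ^ 0)))  →  (~ (1 ^ 0));  cost 4 ≤ 4, done

(~ (1 ^ 0))   [cost 4]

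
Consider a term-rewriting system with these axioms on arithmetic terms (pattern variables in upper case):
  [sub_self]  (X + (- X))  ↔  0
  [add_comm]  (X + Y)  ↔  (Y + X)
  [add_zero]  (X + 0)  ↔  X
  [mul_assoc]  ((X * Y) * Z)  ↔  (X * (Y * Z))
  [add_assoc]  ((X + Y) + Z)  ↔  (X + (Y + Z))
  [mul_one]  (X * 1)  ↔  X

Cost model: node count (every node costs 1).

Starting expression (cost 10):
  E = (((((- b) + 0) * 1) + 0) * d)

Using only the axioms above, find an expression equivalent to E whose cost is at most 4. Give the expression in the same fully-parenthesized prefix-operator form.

step 1: add_zero (→) rewrites ((((- b) + 0) * 1) + 0) into (((- b) + 0) * 1), now ((((- b) + 0) * 1) * d)
step 2: mul_one (→) rewrites (((- b) + 0) * 1) into ((- b) + 0), now (((- b) + 0) * d)
step 3: add_zero (→) rewrites ((- b) + 0) into (- b), reaching cost 4 (bound 4)

((- b) * d)   [cost 4]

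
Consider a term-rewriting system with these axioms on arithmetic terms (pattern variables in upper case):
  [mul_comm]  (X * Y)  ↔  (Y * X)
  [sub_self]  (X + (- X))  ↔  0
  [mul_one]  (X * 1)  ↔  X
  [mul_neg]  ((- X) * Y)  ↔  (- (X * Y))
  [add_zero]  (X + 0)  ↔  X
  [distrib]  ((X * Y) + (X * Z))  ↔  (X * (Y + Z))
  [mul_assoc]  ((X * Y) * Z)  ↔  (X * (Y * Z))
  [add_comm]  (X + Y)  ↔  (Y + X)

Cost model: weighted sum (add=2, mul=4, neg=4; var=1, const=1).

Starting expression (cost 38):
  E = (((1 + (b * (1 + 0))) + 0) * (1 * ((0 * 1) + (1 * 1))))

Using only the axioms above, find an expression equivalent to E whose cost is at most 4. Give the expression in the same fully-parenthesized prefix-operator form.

step 1: add_zero (→) rewrites ((1 + (b * (1 + 0))) + 0) into (1 + (b * (1 + 0))), now ((1 + (b * (1 + 0))) * (1 * ((0 * 1) + (1 * 1))))
step 2: mul_one (→) rewrites (1 * 1) into 1, now ((1 + (b * (1 + 0))) * (1 * ((0 * 1) + 1)))
step 3: add_comm (→) rewrites ((0 * 1) + 1) into (1 + (0 * 1)), now ((1 + (b * (1 + 0))) * (1 * (1 + (0 * 1))))
step 4: mul_one (→) rewrites (0 * 1) into 0, now ((1 + (b * (1 + 0))) * (1 * (1 + 0)))
step 5: add_zero (→) rewrites (1 + 0) into 1, now ((1 + (b * (1 + 0))) * (1 * 1))
step 6: add_zero (→) rewrites (1 + 0) into 1, now ((1 + (b * 1)) * (1 * 1))
step 7: mul_one (→) rewrites (1 * 1) into 1, now ((1 + (b * 1)) * 1)
step 8: mul_one (→) rewrites (b * 1) into b, now ((1 + b) * 1)
step 9: mul_one (→) rewrites ((1 + b) * 1) into (1 + b), reaching cost 4 (bound 4)

(1 + b)   [cost 4]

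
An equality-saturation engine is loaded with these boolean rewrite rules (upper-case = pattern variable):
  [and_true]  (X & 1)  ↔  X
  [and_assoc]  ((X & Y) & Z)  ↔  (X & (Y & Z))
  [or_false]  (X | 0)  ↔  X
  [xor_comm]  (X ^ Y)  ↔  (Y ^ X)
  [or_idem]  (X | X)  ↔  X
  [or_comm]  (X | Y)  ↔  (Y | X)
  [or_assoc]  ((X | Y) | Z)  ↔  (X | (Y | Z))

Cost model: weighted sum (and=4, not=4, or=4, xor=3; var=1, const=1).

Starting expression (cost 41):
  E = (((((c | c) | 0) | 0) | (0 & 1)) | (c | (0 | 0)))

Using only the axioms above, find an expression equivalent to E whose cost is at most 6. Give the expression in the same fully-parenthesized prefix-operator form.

(1) ((c | c) | 0)  =[or_false →]=  (c | c)    ⊢ ((((c | c) | 0) | (0 & 1)) | (c | (0 | 0)))
(2) (0 | 0)  =[or_idem →]=  0    ⊢ ((((c | c) | 0) | (0 & 1)) | (c | 0))
(3) (c | c)  =[or_idem →]=  c    ⊢ (((c | 0) | (0 & 1)) | (c | 0))
(4) (0 & 1)  =[and_true →]=  0    ⊢ (((c | 0) | 0) | (c | 0))
(5) ((c | 0) | 0)  =[or_false →]=  (c | 0)    ⊢ ((c | 0) | (c | 0))
(6) ((c | 0) | (c | 0))  =[or_idem →]=  (c | 0)    ⊢ cost 6, within 6

(c | 0)   [cost 6]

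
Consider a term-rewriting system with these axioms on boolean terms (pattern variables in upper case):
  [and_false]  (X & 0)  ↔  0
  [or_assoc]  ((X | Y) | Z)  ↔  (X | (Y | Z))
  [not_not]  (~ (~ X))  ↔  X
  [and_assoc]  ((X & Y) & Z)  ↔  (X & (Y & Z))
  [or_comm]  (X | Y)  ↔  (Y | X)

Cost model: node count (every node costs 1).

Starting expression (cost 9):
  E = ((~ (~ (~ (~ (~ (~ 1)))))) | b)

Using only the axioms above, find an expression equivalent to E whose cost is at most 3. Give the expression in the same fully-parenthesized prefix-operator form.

(b | 1)   [cost 3]

1. [not_not →] (~ (~ (~ (~ 1))))  →  (~ (~ 1));  E = ((~ (~ (~ (~ 1)))) | b)
2. [or_comm →] ((~ (~ (~ (~ 1)))) | b)  →  (b | (~ (~ (~ (~ 1)))))
3. [not_not →] (~ (~ (~ 1)))  →  (~ 1);  E = (b | (~ (~ 1)))
4. [not_not →] (~ (~ 1))  →  1;  cost 3 ≤ 3, done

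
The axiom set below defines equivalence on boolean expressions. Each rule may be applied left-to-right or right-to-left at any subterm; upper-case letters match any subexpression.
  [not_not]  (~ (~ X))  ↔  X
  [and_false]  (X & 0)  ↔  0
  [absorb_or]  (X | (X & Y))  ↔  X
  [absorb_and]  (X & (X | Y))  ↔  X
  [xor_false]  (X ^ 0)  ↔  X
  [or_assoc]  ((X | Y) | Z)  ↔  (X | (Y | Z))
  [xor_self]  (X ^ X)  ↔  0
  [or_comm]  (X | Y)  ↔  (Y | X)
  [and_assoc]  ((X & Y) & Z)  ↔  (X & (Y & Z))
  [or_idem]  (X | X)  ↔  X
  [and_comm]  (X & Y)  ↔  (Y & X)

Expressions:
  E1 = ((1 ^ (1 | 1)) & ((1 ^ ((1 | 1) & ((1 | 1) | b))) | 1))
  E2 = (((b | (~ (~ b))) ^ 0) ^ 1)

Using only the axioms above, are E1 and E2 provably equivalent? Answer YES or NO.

NO

All listed rules preserve value, hence provable equivalence implies equal values everywhere; look for a separating assignment.
b=0 gives E1 ↦ 0, E2 ↦ 1; values differ ⇒ not provably equivalent.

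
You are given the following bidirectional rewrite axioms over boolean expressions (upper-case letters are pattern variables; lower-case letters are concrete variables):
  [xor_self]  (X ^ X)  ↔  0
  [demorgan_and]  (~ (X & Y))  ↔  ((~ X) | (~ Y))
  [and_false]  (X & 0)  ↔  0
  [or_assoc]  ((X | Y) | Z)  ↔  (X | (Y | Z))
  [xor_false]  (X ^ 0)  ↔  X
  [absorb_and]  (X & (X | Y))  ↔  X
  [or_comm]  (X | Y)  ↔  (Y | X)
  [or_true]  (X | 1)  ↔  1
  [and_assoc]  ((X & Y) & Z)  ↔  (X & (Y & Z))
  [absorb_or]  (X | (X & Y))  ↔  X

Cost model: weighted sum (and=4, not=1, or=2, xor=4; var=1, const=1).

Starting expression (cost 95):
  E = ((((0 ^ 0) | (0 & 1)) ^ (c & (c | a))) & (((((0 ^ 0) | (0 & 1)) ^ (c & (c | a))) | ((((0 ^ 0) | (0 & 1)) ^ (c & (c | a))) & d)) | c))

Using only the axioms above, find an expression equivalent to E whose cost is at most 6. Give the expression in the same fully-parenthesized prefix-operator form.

step 1: absorb_or (→) rewrites ((((0 ^ 0) | (0 & 1)) ^ (c & (c | a))) | ((((0 ^ 0) | (0 & 1)) ^ (c & (c | a))) & d)) into (((0 ^ 0) | (0 & 1)) ^ (c & (c | a))), now ((((0 ^ 0) | (0 & 1)) ^ (c & (c | a))) & ((((0 ^ 0) | (0 & 1)) ^ (c & (c | a))) | c))
step 2: absorb_and (→) rewrites ((((0 ^ 0) | (0 & 1)) ^ (c & (c | a))) & ((((0 ^ 0) | (0 & 1)) ^ (c & (c | a))) | c)) into (((0 ^ 0) | (0 & 1)) ^ (c & (c | a)))
step 3: xor_self (→) rewrites (0 ^ 0) into 0, now ((0 | (0 & 1)) ^ (c & (c | a)))
step 4: absorb_and (→) rewrites (c & (c | a)) into c, now ((0 | (0 & 1)) ^ c)
step 5: absorb_or (→) rewrites (0 | (0 & 1)) into 0, reaching cost 6 (bound 6)

(0 ^ c)   [cost 6]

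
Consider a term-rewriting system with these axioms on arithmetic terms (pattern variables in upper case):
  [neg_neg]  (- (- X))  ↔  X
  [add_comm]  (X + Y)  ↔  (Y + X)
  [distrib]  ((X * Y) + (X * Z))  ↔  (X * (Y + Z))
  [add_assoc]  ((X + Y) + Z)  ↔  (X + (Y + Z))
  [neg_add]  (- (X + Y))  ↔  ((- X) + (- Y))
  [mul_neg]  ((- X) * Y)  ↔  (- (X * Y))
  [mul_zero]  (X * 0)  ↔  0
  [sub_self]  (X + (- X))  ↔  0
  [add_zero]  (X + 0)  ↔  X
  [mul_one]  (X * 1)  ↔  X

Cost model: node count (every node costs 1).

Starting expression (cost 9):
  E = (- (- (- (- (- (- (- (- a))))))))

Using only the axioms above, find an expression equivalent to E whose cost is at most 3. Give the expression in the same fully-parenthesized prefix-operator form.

(- (- a))   [cost 3]

(1) (- (- (- a)))  =[neg_neg →]=  (- a)    ⊢ (- (- (- (- (- (- a))))))
(2) (- (- (- (- (- a)))))  =[neg_neg →]=  (- (- (- a)))    ⊢ (- (- (- (- a))))
(3) (- (- a))  =[neg_neg →]=  a    ⊢ cost 3, within 3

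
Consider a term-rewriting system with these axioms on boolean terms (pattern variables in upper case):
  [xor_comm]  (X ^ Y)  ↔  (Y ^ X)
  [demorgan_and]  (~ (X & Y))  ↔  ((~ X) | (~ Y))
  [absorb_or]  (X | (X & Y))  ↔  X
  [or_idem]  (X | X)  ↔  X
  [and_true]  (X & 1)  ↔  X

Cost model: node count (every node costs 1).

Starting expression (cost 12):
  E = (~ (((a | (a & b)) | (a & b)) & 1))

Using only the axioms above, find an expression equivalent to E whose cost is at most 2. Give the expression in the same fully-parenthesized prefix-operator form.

(~ a)   [cost 2]

(1) (((a | (a & b)) | (a & b)) & 1)  =[and_true →]=  ((a | (a & b)) | (a & b))    ⊢ (~ ((a | (a & b)) | (a & b)))
(2) (a | (a & b))  =[absorb_or →]=  a    ⊢ (~ (a | (a & b)))
(3) (a | (a & b))  =[absorb_or →]=  a    ⊢ cost 2, within 2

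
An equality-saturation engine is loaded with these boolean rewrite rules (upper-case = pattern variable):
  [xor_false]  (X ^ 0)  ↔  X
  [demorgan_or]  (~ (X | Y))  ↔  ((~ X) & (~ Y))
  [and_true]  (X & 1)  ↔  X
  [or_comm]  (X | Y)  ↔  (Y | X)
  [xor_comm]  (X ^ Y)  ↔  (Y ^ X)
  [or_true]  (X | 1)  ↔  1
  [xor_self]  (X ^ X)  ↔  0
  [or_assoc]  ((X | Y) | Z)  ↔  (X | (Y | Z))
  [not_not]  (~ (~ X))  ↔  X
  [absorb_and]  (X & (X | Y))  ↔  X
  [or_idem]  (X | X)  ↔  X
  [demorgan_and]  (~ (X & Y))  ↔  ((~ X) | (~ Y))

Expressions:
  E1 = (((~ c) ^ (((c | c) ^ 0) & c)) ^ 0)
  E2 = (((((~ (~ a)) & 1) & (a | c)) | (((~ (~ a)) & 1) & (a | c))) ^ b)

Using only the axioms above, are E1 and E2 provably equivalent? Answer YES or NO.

NO

The axioms are sound identities: if E1 ↔* E2 then E1 and E2 evaluate identically under any assignment.
Under a=0, b=0, c=0: E1 evaluates to 1, E2 to 0. Distinct ⇒ no rewrite sequence connects them.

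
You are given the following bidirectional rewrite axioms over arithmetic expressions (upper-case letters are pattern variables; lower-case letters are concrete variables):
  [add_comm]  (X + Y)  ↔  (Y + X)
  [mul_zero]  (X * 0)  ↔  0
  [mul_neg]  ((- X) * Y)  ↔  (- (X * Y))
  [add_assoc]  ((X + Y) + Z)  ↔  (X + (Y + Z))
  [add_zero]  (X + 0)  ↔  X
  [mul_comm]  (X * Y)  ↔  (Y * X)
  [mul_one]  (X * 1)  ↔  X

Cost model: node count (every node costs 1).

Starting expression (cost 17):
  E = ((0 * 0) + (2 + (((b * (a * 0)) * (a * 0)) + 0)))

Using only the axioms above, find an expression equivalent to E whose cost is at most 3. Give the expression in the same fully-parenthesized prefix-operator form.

(1) (a * 0)  =[mul_zero →]=  0    ⊢ ((0 * 0) + (2 + (((b * 0) * (a * 0)) + 0)))
(2) (((b * 0) * (a * 0)) + 0)  =[add_zero →]=  ((b * 0) * (a * 0))    ⊢ ((0 * 0) + (2 + ((b * 0) * (a * 0))))
(3) (a * 0)  =[mul_zero →]=  0    ⊢ ((0 * 0) + (2 + ((b * 0) * 0)))
(4) (b * 0)  =[mul_zero →]=  0    ⊢ ((0 * 0) + (2 + (0 * 0)))
(5) (0 * 0)  =[mul_zero →]=  0    ⊢ ((0 * 0) + (2 + 0))
(6) (0 * 0)  =[mul_zero →]=  0    ⊢ (0 + (2 + 0))
(7) (2 + 0)  =[add_zero →]=  2    ⊢ cost 3, within 3

(0 + 2)   [cost 3]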